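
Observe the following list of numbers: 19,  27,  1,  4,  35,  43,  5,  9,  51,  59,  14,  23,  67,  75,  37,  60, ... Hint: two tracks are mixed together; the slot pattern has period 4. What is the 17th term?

Reading positions in blocks of 4 reveals the pattern AABB — 2 tracks woven together.
Stream A is 19, 27, 35, 43, 51, 59, 67, 75, which is adding 8 each time.
Stream B is 1, 4, 5, 9, 14, 23, 37, 60, which is each term equals the sum of the previous two.
Term 17 comes from stream A (its 9th entry): 83.

83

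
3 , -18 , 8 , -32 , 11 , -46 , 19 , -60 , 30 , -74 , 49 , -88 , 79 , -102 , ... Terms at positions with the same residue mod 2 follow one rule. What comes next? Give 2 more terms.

128, -116

Odd-indexed and even-indexed terms follow separate rules.
Stream A: 3, 8, 11, 19, 30, 49, 79. Each term equals the sum of the previous two.
Stream B: -18, -32, -46, -60, -74, -88, -102. Linear: a_n = -4 − 14·n.
Position 15 → stream A, term 8 = 128.
Position 16 falls in stream B as its term 8, giving -116.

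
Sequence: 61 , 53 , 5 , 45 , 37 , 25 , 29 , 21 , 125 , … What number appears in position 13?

Reading positions in blocks of 3 reveals the pattern AAB — 2 tracks woven together.
Stream A is 61, 53, 45, 37, 29, 21, which is subtracting 8 each time.
Stream B is 5, 25, 125, which is powers of 5.
Term 13 comes from stream A (its 9th entry): -3.

-3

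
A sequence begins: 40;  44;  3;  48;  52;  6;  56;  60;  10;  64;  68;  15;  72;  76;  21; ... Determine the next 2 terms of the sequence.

80, 84

Reading positions in blocks of 3 reveals the pattern AAB — 2 tracks woven together.
Track A = 40, 44, 48, 52, 56, 60, 64, 68, 72, 76: arithmetic, step +4.
Track B = 3, 6, 10, 15, 21: triangular numbers n(n+1)/2 for n = 2, 3, ….
Position 16 falls in track A as its term 11, giving 80.
The 17th slot belongs to track A; its 12th term is 84.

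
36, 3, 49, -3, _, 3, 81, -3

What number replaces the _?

Taking every 2nd term gives 2 separate tracks.
Stream A = 36, 49, ?, 81: consecutive squares n² from n = 6.
Stream B = 3, -3, 3, -3: the oscillation 3·(−1)^(n+1).
Filling stream A at index 3 by its rule yields 64.

64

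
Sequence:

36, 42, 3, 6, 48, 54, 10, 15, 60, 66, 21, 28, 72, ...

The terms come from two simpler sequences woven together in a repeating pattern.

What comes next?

78

Positions follow the repeating pattern AABB; grouping by letter gives 2 tracks.
Stream A: 36, 42, 48, 54, 60, 66, 72 (adding 6 each time).
Stream B: 3, 6, 10, 15, 21, 28 (triangular numbers n(n+1)/2 for n = 2, 3, …).
The 14th slot belongs to stream A; its 8th term is 78.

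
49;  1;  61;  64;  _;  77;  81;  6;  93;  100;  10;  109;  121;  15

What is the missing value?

3

Split by position mod 3 into 3 tracks.
Subsequence A: 49, 64, 81, 100, 121. Perfect squares starting at 7².
Subsequence B: 1, ?, 6, 10, 15. The triangular numbers T_1, T_2, ….
Subsequence C: 61, 77, 93, 109. Linear: a_n = 45 + 16·n.
So the missing entry in subsequence B is 3.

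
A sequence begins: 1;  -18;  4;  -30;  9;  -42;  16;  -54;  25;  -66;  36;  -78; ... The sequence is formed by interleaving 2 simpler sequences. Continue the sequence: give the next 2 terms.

Odd-indexed and even-indexed terms follow separate rules.
Stream A is 1, 4, 9, 16, 25, 36, which is consecutive squares n² from n = 1.
Stream B is -18, -30, -42, -54, -66, -78, which is arithmetic with common difference −12.
Term 13 comes from stream A (its 7th entry): 49.
The 14th slot belongs to stream B; its 7th term is -90.

49, -90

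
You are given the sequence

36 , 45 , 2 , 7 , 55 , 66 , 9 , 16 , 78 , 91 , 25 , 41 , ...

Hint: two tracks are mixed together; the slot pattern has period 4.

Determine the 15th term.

66

The slot pattern repeats as AABB (period 4), so there are 2 interleaved tracks.
Track A: 36, 45, 55, 66, 78, 91. Triangular numbers starting at T_8.
Track B: 2, 7, 9, 16, 25, 41. Fibonacci-style (each term is the sum of the two before it).
The 15th slot belongs to track B; its 7th term is 66.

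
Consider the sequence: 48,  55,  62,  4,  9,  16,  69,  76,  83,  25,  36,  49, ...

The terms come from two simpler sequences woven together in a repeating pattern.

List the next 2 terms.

90, 97

The slot pattern repeats as AAABBB (period 6), so there are 2 interleaved tracks.
Stream A: 48, 55, 62, 69, 76, 83. Adding 7 each time.
Stream B: 4, 9, 16, 25, 36, 49. Perfect squares starting at 2².
The 13th slot belongs to stream A; its 7th term is 90.
Position 14 falls in stream A as its term 8, giving 97.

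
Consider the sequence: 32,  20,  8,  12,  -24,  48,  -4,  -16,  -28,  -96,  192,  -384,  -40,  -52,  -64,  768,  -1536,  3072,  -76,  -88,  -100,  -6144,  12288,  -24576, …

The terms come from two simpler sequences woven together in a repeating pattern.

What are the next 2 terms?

Reading positions in blocks of 6 reveals the pattern AAABBB — 2 tracks woven together.
Track A: 32, 20, 8, -4, -16, -28, -40, -52, -64, -76, -88, -100. Arithmetic, step −12.
Track B: 12, -24, 48, -96, 192, -384, 768, -1536, 3072, -6144, 12288, -24576. A geometric progression (common ratio -2).
The 25th slot belongs to track A; its 13th term is -112.
The 26th slot belongs to track A; its 14th term is -124.

-112, -124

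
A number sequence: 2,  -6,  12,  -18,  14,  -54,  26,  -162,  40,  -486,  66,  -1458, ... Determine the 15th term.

The terms cycle through 2 interleaved subsequences.
Track A: 2, 12, 14, 26, 40, 66 — Fibonacci-style (each term is the sum of the two before it).
Track B: -6, -18, -54, -162, -486, -1458 — geometric, ×3 each step.
Position 15 falls in track A as its term 8, giving 172.

172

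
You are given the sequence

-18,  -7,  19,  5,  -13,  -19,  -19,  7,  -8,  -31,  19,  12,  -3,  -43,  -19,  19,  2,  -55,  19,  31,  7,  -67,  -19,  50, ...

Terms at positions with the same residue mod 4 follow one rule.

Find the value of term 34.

Taking every 4th term gives 4 separate tracks.
Track A = -18, -13, -8, -3, 2, 7: arithmetic, step +5.
Track B = -7, -19, -31, -43, -55, -67: linear: a_n = 5 − 12·n.
Track C = 19, -19, 19, -19, 19, -19: alternating ±19.
Track D = 5, 7, 12, 19, 31, 50: a Fibonacci-like recurrence a_n = a_{n-1} + a_{n-2}.
Term 34 comes from track B (its 9th entry): -103.

-103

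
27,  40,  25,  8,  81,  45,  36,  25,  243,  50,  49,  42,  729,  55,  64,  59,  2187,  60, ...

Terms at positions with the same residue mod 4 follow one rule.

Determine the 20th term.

Taking every 4th term gives 4 separate tracks.
Subsequence A: 27, 81, 243, 729, 2187 — successive powers of 3.
Subsequence B: 40, 45, 50, 55, 60 — adding 5 each time.
Subsequence C: 25, 36, 49, 64 — the squares 5², 6², 7², ….
Subsequence D: 8, 25, 42, 59 — adding 17 each time.
Position 20 falls in subsequence D as its term 5, giving 76.

76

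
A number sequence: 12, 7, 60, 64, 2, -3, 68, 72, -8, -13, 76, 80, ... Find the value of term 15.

84

Positions follow the repeating pattern AABB; grouping by letter gives 2 tracks.
Track A: 12, 7, 2, -3, -8, -13 — linear: a_n = 17 − 5·n.
Track B: 60, 64, 68, 72, 76, 80 — arithmetic, step +4.
The 15th slot belongs to track B; its 7th term is 84.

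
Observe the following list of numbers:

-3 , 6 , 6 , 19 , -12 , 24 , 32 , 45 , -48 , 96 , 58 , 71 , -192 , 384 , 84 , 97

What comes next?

-768

Reading positions in blocks of 4 reveals the pattern AABB — 2 tracks woven together.
Track A: -3, 6, -12, 24, -48, 96, -192, 384. Geometric, ×-2 each step.
Track B: 6, 19, 32, 45, 58, 71, 84, 97. Linear: a_n = -7 + 13·n.
Term 17 comes from track A (its 9th entry): -768.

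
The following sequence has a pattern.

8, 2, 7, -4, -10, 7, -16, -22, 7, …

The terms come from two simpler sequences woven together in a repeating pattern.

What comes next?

-28

Positions follow the repeating pattern AAB; grouping by letter gives 2 tracks.
Stream A: 8, 2, -4, -10, -16, -22. Arithmetic, step −6.
Stream B: 7, 7, 7. Constant 7.
Position 10 falls in stream A as its term 7, giving -28.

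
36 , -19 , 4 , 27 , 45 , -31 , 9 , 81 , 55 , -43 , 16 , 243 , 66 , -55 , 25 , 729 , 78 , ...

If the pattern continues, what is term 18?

-67

Split by position mod 4 into 4 tracks.
Subsequence A is 36, 45, 55, 66, 78, which is triangular numbers starting at T_8.
Subsequence B is -19, -31, -43, -55, which is arithmetic with common difference −12.
Subsequence C is 4, 9, 16, 25, which is consecutive squares n² from n = 2.
Subsequence D is 27, 81, 243, 729, which is successive powers of 3.
Term 18 comes from subsequence B (its 5th entry): -67.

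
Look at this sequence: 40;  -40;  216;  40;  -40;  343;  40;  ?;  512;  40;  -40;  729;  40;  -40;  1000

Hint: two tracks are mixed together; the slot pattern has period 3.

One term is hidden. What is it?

Reading positions in blocks of 3 reveals the pattern AAB — 2 tracks woven together.
Track A = 40, -40, 40, -40, 40, ?, 40, -40, 40, -40: alternating ±40.
Track B = 216, 343, 512, 729, 1000: perfect cubes starting at 6³.
The gap is track A's term 6; the rule gives -40.

-40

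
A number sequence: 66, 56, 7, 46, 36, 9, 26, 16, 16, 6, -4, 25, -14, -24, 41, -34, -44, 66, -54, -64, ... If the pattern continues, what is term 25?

Positions follow the repeating pattern AAB; grouping by letter gives 2 tracks.
Subsequence A: 66, 56, 46, 36, 26, 16, 6, -4, -14, -24, -34, -44, -54, -64 (linear: a_n = 76 − 10·n).
Subsequence B: 7, 9, 16, 25, 41, 66 (each term equals the sum of the previous two).
Position 25 → subsequence A, term 17 = -94.

-94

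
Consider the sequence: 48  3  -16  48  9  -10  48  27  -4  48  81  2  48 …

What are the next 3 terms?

Split by position mod 3 into 3 tracks.
Subsequence A: 48, 48, 48, 48, 48. The constant sequence 48.
Subsequence B: 3, 9, 27, 81. Powers of 3.
Subsequence C: -16, -10, -4, 2. Arithmetic with common difference +6.
Position 14 → subsequence B, term 5 = 243.
Term 15 comes from subsequence C (its 5th entry): 8.
The 16th slot belongs to subsequence A; its 6th term is 48.

243, 8, 48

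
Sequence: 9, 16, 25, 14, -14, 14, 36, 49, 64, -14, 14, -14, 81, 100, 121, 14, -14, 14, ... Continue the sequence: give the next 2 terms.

144, 169

Positions follow the repeating pattern AAABBB; grouping by letter gives 2 tracks.
Subsequence A is 9, 16, 25, 36, 49, 64, 81, 100, 121, which is consecutive squares n² from n = 3.
Subsequence B is 14, -14, 14, -14, 14, -14, 14, -14, 14, which is alternating ±14.
Position 19 falls in subsequence A as its term 10, giving 144.
Term 20 comes from subsequence A (its 11th entry): 169.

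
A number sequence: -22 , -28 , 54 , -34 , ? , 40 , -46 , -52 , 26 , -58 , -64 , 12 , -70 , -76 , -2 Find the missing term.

-40

Positions follow the repeating pattern AAB; grouping by letter gives 2 tracks.
Stream A: -22, -28, -34, ?, -46, -52, -58, -64, -70, -76. Arithmetic, step −6.
Stream B: 54, 40, 26, 12, -2. Linear: a_n = 68 − 14·n.
Stream A's pattern makes the blank -40.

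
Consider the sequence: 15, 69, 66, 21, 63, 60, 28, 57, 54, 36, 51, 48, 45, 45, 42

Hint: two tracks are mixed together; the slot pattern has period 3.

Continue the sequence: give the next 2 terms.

55, 39

Reading positions in blocks of 3 reveals the pattern ABB — 2 tracks woven together.
Track A: 15, 21, 28, 36, 45. Triangular numbers n(n+1)/2 for n = 5, 6, ….
Track B: 69, 66, 63, 60, 57, 54, 51, 48, 45, 42. Subtracting 3 each time.
Position 16 falls in track A as its term 6, giving 55.
Position 17 falls in track B as its term 11, giving 39.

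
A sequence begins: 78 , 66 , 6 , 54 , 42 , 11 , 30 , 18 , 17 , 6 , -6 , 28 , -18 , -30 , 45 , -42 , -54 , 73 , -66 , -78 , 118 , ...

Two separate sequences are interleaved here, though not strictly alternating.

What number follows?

Reading positions in blocks of 3 reveals the pattern AAB — 2 tracks woven together.
Track A: 78, 66, 54, 42, 30, 18, 6, -6, -18, -30, -42, -54, -66, -78. Linear: a_n = 90 − 12·n.
Track B: 6, 11, 17, 28, 45, 73, 118. Each term equals the sum of the previous two.
The 22nd slot belongs to track A; its 15th term is -90.

-90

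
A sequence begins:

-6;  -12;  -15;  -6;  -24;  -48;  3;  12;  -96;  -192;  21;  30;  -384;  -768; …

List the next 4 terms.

The slot pattern repeats as AABB (period 4), so there are 2 interleaved tracks.
Subsequence A: -6, -12, -24, -48, -96, -192, -384, -768. Geometric with ratio 2.
Subsequence B: -15, -6, 3, 12, 21, 30. Arithmetic with common difference +9.
Term 15 comes from subsequence B (its 7th entry): 39.
Term 16 comes from subsequence B (its 8th entry): 48.
Position 17 falls in subsequence A as its term 9, giving -1536.
Position 18 → subsequence A, term 10 = -3072.

39, 48, -1536, -3072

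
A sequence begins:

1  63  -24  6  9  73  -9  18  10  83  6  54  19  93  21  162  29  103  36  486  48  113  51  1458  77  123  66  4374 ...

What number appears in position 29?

Read the sequence 4 terms at a time; column i is its own pattern.
Stream A: 1, 9, 10, 19, 29, 48, 77 (each term equals the sum of the previous two).
Stream B: 63, 73, 83, 93, 103, 113, 123 (arithmetic, step +10).
Stream C: -24, -9, 6, 21, 36, 51, 66 (arithmetic with common difference +15).
Stream D: 6, 18, 54, 162, 486, 1458, 4374 (a geometric progression (common ratio 3)).
Position 29 falls in stream A as its term 8, giving 125.

125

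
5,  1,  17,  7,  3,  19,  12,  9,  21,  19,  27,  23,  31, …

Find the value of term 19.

Taking every 3rd term gives 3 separate tracks.
Track A: 5, 7, 12, 19, 31 (a Fibonacci-like recurrence a_n = a_{n-1} + a_{n-2}).
Track B: 1, 3, 9, 27 (geometric with ratio 3).
Track C: 17, 19, 21, 23 (arithmetic, step +2).
Position 19 → track A, term 7 = 81.

81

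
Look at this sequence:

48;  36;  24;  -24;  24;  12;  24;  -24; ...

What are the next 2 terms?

0, -12

The slot pattern repeats as AABB (period 4), so there are 2 interleaved tracks.
Track A: 48, 36, 24, 12 (arithmetic, step −12).
Track B: 24, -24, 24, -24 (alternating ±24).
Position 9 → track A, term 5 = 0.
The 10th slot belongs to track A; its 6th term is -12.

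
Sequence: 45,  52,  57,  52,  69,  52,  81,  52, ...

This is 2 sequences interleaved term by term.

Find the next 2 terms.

93, 52

Taking every 2nd term gives 2 separate tracks.
Subsequence A is 45, 57, 69, 81, which is arithmetic with common difference +12.
Subsequence B is 52, 52, 52, 52, which is the constant sequence 52.
Term 9 comes from subsequence A (its 5th entry): 93.
Position 10 → subsequence B, term 5 = 52.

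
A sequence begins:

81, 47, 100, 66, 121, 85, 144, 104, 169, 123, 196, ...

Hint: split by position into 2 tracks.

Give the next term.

Taking every 2nd term gives 2 separate tracks.
Stream A: 81, 100, 121, 144, 169, 196. Consecutive squares n² from n = 9.
Stream B: 47, 66, 85, 104, 123. Adding 19 each time.
Position 12 falls in stream B as its term 6, giving 142.

142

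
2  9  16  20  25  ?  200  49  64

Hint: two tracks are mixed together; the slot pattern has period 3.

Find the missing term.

Positions follow the repeating pattern ABB; grouping by letter gives 2 tracks.
Track A: 2, 20, 200. Geometric, ×10 each step.
Track B: 9, 16, 25, ?, 49, 64. Consecutive squares n² from n = 3.
Filling track B at index 4 by its rule yields 36.

36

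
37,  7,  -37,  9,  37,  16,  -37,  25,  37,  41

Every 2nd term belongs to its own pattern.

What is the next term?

Taking every 2nd term gives 2 separate tracks.
Track A = 37, -37, 37, -37, 37: the oscillation 37·(−1)^(n+1).
Track B = 7, 9, 16, 25, 41: a Fibonacci-like recurrence a_n = a_{n-1} + a_{n-2}.
Position 11 falls in track A as its term 6, giving -37.

-37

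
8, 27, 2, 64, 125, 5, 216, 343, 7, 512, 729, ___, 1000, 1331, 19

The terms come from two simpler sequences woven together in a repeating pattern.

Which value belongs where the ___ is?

The slot pattern repeats as AAB (period 3), so there are 2 interleaved tracks.
Subsequence A is 8, 27, 64, 125, 216, 343, 512, 729, 1000, 1331, which is consecutive cubes n³ from n = 2.
Subsequence B is 2, 5, 7, ?, 19, which is a Fibonacci-like recurrence a_n = a_{n-1} + a_{n-2}.
Subsequence B's pattern makes the blank 12.

12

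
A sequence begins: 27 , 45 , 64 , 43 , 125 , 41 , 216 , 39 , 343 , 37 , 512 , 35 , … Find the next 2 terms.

Positions 1, 3, 5, … form one subsequence and positions 2, 4, 6, … form another.
Track A: 27, 64, 125, 216, 343, 512 (perfect cubes starting at 3³).
Track B: 45, 43, 41, 39, 37, 35 (arithmetic with common difference −2).
The 13th slot belongs to track A; its 7th term is 729.
Position 14 → track B, term 7 = 33.

729, 33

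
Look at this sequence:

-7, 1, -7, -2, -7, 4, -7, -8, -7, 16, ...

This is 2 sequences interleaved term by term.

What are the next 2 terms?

Taking every 2nd term gives 2 separate tracks.
Stream A: -7, -7, -7, -7, -7 — always -7.
Stream B: 1, -2, 4, -8, 16 — multiplying by -2 each time.
Term 11 comes from stream A (its 6th entry): -7.
Position 12 → stream B, term 6 = -32.

-7, -32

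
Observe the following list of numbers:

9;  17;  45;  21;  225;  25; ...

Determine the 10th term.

The terms cycle through 2 interleaved subsequences.
Track A: 9, 45, 225 (a geometric progression (common ratio 5)).
Track B: 17, 21, 25 (linear: a_n = 13 + 4·n).
Position 10 falls in track B as its term 5, giving 33.

33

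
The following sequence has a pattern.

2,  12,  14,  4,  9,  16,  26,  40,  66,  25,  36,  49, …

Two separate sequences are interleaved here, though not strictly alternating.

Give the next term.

106

The slot pattern repeats as AAABBB (period 6), so there are 2 interleaved tracks.
Subsequence A is 2, 12, 14, 26, 40, 66, which is Fibonacci-style (each term is the sum of the two before it).
Subsequence B is 4, 9, 16, 25, 36, 49, which is perfect squares starting at 2².
The 13th slot belongs to subsequence A; its 7th term is 106.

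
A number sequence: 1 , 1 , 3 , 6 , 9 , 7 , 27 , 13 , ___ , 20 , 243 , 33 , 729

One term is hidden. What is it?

81

Odd-indexed and even-indexed terms follow separate rules.
Subsequence A is 1, 3, 9, 27, ?, 243, 729, which is powers of 3.
Subsequence B is 1, 6, 7, 13, 20, 33, which is each term equals the sum of the previous two.
So the missing entry in subsequence A is 81.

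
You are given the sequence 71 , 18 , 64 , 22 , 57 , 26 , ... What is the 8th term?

Split by position mod 2 into 2 tracks.
Stream A: 71, 64, 57 (arithmetic, step −7).
Stream B: 18, 22, 26 (linear: a_n = 14 + 4·n).
Term 8 comes from stream B (its 4th entry): 30.

30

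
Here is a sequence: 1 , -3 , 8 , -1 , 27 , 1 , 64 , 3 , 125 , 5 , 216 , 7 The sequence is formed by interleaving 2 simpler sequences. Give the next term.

Odd-indexed and even-indexed terms follow separate rules.
Stream A = 1, 8, 27, 64, 125, 216: perfect cubes starting at 1³.
Stream B = -3, -1, 1, 3, 5, 7: adding 2 each time.
Term 13 comes from stream A (its 7th entry): 343.

343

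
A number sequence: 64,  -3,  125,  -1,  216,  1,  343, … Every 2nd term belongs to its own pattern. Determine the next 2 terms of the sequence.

3, 512

Positions 1, 3, 5, … form one subsequence and positions 2, 4, 6, … form another.
Stream A is 64, 125, 216, 343, which is consecutive cubes n³ from n = 4.
Stream B is -3, -1, 1, which is adding 2 each time.
The 8th slot belongs to stream B; its 4th term is 3.
Term 9 comes from stream A (its 5th entry): 512.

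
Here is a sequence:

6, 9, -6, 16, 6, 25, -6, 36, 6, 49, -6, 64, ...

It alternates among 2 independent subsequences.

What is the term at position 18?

121

Taking every 2nd term gives 2 separate tracks.
Track A: 6, -6, 6, -6, 6, -6 — the oscillation 6·(−1)^(n+1).
Track B: 9, 16, 25, 36, 49, 64 — consecutive squares n² from n = 3.
The 18th slot belongs to track B; its 9th term is 121.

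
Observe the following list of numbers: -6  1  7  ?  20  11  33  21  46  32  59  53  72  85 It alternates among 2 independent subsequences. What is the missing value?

Split by position mod 2 into 2 tracks.
Subsequence A is -6, 7, 20, 33, 46, 59, 72, which is arithmetic with common difference +13.
Subsequence B is 1, ?, 11, 21, 32, 53, 85, which is each term equals the sum of the previous two.
The gap is subsequence B's term 2; the rule gives 10.

10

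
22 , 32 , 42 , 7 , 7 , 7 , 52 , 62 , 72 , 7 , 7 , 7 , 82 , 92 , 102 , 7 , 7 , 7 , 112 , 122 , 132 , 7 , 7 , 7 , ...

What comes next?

142

The slot pattern repeats as AAABBB (period 6), so there are 2 interleaved tracks.
Track A: 22, 32, 42, 52, 62, 72, 82, 92, 102, 112, 122, 132 — linear: a_n = 12 + 10·n.
Track B: 7, 7, 7, 7, 7, 7, 7, 7, 7, 7, 7, 7 — constant 7.
Term 25 comes from track A (its 13th entry): 142.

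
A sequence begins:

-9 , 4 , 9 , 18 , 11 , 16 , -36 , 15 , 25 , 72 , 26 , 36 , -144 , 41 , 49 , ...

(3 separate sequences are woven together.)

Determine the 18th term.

64

Split by position mod 3: positions 1, 4, 7, … form one track, and each other residue class forms its own.
Track A is -9, 18, -36, 72, -144, which is multiplying by -2 each time.
Track B is 4, 11, 15, 26, 41, which is each term equals the sum of the previous two.
Track C is 9, 16, 25, 36, 49, which is perfect squares starting at 3².
Position 18 falls in track C as its term 6, giving 64.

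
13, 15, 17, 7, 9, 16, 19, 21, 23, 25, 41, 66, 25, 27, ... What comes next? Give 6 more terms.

29, 107, 173, 280, 31, 33

The slot pattern repeats as AAABBB (period 6), so there are 2 interleaved tracks.
Track A: 13, 15, 17, 19, 21, 23, 25, 27 (arithmetic, step +2).
Track B: 7, 9, 16, 25, 41, 66 (each term equals the sum of the previous two).
Position 15 → track A, term 9 = 29.
The 16th slot belongs to track B; its 7th term is 107.
Position 17 → track B, term 8 = 173.
Term 18 comes from track B (its 9th entry): 280.
The 19th slot belongs to track A; its 10th term is 31.
The 20th slot belongs to track A; its 11th term is 33.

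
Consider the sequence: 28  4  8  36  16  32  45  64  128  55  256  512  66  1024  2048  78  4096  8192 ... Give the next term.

91

Positions follow the repeating pattern ABB; grouping by letter gives 2 tracks.
Subsequence A = 28, 36, 45, 55, 66, 78: triangular numbers n(n+1)/2 for n = 7, 8, ….
Subsequence B = 4, 8, 16, 32, 64, 128, 256, 512, 1024, 2048, 4096, 8192: powers of 2.
Position 19 → subsequence A, term 7 = 91.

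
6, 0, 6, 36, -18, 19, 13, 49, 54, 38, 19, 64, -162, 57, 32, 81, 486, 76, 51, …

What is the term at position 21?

The terms cycle through 4 interleaved subsequences.
Subsequence A: 6, -18, 54, -162, 486. Multiplying by -3 each time.
Subsequence B: 0, 19, 38, 57, 76. Adding 19 each time.
Subsequence C: 6, 13, 19, 32, 51. A Fibonacci-like recurrence a_n = a_{n-1} + a_{n-2}.
Subsequence D: 36, 49, 64, 81. The squares 6², 7², 8², ….
Position 21 → subsequence A, term 6 = -1458.

-1458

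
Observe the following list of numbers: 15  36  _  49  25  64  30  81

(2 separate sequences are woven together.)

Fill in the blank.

20

Odd-indexed and even-indexed terms follow separate rules.
Track A: 15, ?, 25, 30. Linear: a_n = 10 + 5·n.
Track B: 36, 49, 64, 81. Perfect squares starting at 6².
Track A's pattern makes the blank 20.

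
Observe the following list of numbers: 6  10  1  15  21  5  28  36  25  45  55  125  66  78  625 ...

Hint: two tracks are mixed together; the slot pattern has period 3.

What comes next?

91

The slot pattern repeats as AAB (period 3), so there are 2 interleaved tracks.
Subsequence A: 6, 10, 15, 21, 28, 36, 45, 55, 66, 78 — triangular numbers starting at T_3.
Subsequence B: 1, 5, 25, 125, 625 — a geometric progression (common ratio 5).
The 16th slot belongs to subsequence A; its 11th term is 91.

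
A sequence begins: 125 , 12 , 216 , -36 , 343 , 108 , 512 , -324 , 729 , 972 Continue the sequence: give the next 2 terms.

1000, -2916

Taking every 2nd term gives 2 separate tracks.
Stream A: 125, 216, 343, 512, 729 (the cubes 5³, 6³, 7³, …).
Stream B: 12, -36, 108, -324, 972 (multiplying by -3 each time).
Position 11 → stream A, term 6 = 1000.
The 12th slot belongs to stream B; its 6th term is -2916.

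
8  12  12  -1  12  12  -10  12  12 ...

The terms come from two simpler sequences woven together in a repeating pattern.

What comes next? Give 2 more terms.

-19, 12

Reading positions in blocks of 3 reveals the pattern ABB — 2 tracks woven together.
Stream A: 8, -1, -10 (subtracting 9 each time).
Stream B: 12, 12, 12, 12, 12, 12 (the constant sequence 12).
Position 10 falls in stream A as its term 4, giving -19.
Term 11 comes from stream B (its 7th entry): 12.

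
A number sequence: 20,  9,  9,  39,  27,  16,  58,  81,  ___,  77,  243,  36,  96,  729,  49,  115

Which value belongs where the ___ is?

Read the sequence 3 terms at a time; column i is its own pattern.
Stream A: 20, 39, 58, 77, 96, 115. Adding 19 each time.
Stream B: 9, 27, 81, 243, 729. Powers of 3.
Stream C: 9, 16, ?, 36, 49. The squares 3², 4², 5², ….
So the missing entry in stream C is 25.

25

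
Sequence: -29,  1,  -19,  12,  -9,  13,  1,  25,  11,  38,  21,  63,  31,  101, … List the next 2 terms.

Odd-indexed and even-indexed terms follow separate rules.
Subsequence A: -29, -19, -9, 1, 11, 21, 31 — arithmetic with common difference +10.
Subsequence B: 1, 12, 13, 25, 38, 63, 101 — a Fibonacci-like recurrence a_n = a_{n-1} + a_{n-2}.
The 15th slot belongs to subsequence A; its 8th term is 41.
Term 16 comes from subsequence B (its 8th entry): 164.

41, 164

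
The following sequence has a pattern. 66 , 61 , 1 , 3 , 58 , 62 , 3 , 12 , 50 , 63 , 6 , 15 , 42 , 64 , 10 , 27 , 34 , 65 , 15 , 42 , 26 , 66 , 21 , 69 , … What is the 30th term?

Read the sequence 4 terms at a time; column i is its own pattern.
Track A is 66, 58, 50, 42, 34, 26, which is linear: a_n = 74 − 8·n.
Track B is 61, 62, 63, 64, 65, 66, which is arithmetic, step +1.
Track C is 1, 3, 6, 10, 15, 21, which is triangular numbers starting at T_1.
Track D is 3, 12, 15, 27, 42, 69, which is a Fibonacci-like recurrence a_n = a_{n-1} + a_{n-2}.
Term 30 comes from track B (its 8th entry): 68.

68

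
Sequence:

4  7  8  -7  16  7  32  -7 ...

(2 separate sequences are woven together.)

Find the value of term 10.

7

The terms cycle through 2 interleaved subsequences.
Track A: 4, 8, 16, 32 (powers 2^2, 2^3, 2^4, …).
Track B: 7, -7, 7, -7 (oscillating between 7 and -7).
Position 10 falls in track B as its term 5, giving 7.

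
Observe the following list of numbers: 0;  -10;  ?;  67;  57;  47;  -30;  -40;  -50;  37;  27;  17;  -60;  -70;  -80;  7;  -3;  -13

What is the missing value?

-20

Reading positions in blocks of 6 reveals the pattern AAABBB — 2 tracks woven together.
Track A is 0, -10, ?, -30, -40, -50, -60, -70, -80, which is linear: a_n = 10 − 10·n.
Track B is 67, 57, 47, 37, 27, 17, 7, -3, -13, which is linear: a_n = 77 − 10·n.
Track A's pattern makes the blank -20.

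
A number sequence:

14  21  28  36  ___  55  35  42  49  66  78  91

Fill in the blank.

45

Reading positions in blocks of 6 reveals the pattern AAABBB — 2 tracks woven together.
Track A is 14, 21, 28, 35, 42, 49, which is arithmetic with common difference +7.
Track B is 36, ?, 55, 66, 78, 91, which is triangular numbers starting at T_8.
Filling track B at index 2 by its rule yields 45.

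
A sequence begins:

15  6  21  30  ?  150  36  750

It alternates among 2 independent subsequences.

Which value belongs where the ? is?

Split by position mod 2 into 2 tracks.
Stream A = 15, 21, ?, 36: triangular numbers starting at T_5.
Stream B = 6, 30, 150, 750: geometric, ×5 each step.
Stream A's pattern makes the blank 28.

28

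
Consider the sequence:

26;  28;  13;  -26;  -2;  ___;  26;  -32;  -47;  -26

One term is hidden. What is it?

Reading positions in blocks of 3 reveals the pattern ABB — 2 tracks woven together.
Subsequence A: 26, -26, 26, -26 — alternating ±26.
Subsequence B: 28, 13, -2, ?, -32, -47 — subtracting 15 each time.
The gap is subsequence B's term 4; the rule gives -17.

-17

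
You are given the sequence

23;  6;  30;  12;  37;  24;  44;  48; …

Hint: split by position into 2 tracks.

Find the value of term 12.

Taking every 2nd term gives 2 separate tracks.
Subsequence A: 23, 30, 37, 44 — adding 7 each time.
Subsequence B: 6, 12, 24, 48 — multiplying by 2 each time.
Position 12 falls in subsequence B as its term 6, giving 192.

192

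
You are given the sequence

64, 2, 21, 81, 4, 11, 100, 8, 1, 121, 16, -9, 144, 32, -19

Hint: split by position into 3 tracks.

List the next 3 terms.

The terms cycle through 3 interleaved subsequences.
Stream A is 64, 81, 100, 121, 144, which is consecutive squares n² from n = 8.
Stream B is 2, 4, 8, 16, 32, which is multiplying by 2 each time.
Stream C is 21, 11, 1, -9, -19, which is subtracting 10 each time.
Position 16 falls in stream A as its term 6, giving 169.
Position 17 falls in stream B as its term 6, giving 64.
The 18th slot belongs to stream C; its 6th term is -29.

169, 64, -29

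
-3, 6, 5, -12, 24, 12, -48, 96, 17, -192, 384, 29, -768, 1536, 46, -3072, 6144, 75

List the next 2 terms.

The slot pattern repeats as AAB (period 3), so there are 2 interleaved tracks.
Track A: -3, 6, -12, 24, -48, 96, -192, 384, -768, 1536, -3072, 6144 (multiplying by -2 each time).
Track B: 5, 12, 17, 29, 46, 75 (Fibonacci-style (each term is the sum of the two before it)).
Term 19 comes from track A (its 13th entry): -12288.
Position 20 → track A, term 14 = 24576.

-12288, 24576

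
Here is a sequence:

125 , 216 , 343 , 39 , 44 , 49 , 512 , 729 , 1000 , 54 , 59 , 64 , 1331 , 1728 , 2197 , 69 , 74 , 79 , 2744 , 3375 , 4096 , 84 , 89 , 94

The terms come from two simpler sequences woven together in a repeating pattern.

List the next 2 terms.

Positions follow the repeating pattern AAABBB; grouping by letter gives 2 tracks.
Stream A: 125, 216, 343, 512, 729, 1000, 1331, 1728, 2197, 2744, 3375, 4096 — perfect cubes starting at 5³.
Stream B: 39, 44, 49, 54, 59, 64, 69, 74, 79, 84, 89, 94 — adding 5 each time.
Position 25 → stream A, term 13 = 4913.
Term 26 comes from stream A (its 14th entry): 5832.

4913, 5832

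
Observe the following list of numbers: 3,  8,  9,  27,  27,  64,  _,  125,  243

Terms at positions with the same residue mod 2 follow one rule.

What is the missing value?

81

The terms cycle through 2 interleaved subsequences.
Track A: 3, 9, 27, ?, 243. Geometric, ×3 each step.
Track B: 8, 27, 64, 125. Perfect cubes starting at 2³.
So the missing entry in track A is 81.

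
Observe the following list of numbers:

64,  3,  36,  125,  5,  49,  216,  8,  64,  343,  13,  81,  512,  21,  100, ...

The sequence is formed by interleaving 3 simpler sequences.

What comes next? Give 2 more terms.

Split by position mod 3: positions 1, 4, 7, … form one track, and each other residue class forms its own.
Track A is 64, 125, 216, 343, 512, which is consecutive cubes n³ from n = 4.
Track B is 3, 5, 8, 13, 21, which is Fibonacci-style (each term is the sum of the two before it).
Track C is 36, 49, 64, 81, 100, which is consecutive squares n² from n = 6.
Term 16 comes from track A (its 6th entry): 729.
Position 17 → track B, term 6 = 34.

729, 34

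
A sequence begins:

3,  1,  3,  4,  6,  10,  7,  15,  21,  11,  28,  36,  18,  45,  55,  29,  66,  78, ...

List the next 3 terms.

47, 91, 105

The slot pattern repeats as ABB (period 3), so there are 2 interleaved tracks.
Track A: 3, 4, 7, 11, 18, 29 (each term equals the sum of the previous two).
Track B: 1, 3, 6, 10, 15, 21, 28, 36, 45, 55, 66, 78 (the triangular numbers T_1, T_2, …).
The 19th slot belongs to track A; its 7th term is 47.
The 20th slot belongs to track B; its 13th term is 91.
Position 21 falls in track B as its term 14, giving 105.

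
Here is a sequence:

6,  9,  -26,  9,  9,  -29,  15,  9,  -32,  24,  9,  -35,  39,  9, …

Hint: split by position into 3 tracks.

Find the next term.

-38

Read the sequence 3 terms at a time; column i is its own pattern.
Stream A is 6, 9, 15, 24, 39, which is each term equals the sum of the previous two.
Stream B is 9, 9, 9, 9, 9, which is always 9.
Stream C is -26, -29, -32, -35, which is subtracting 3 each time.
The 15th slot belongs to stream C; its 5th term is -38.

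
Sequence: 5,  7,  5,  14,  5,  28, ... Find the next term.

Positions 1, 3, 5, … form one subsequence and positions 2, 4, 6, … form another.
Stream A: 5, 5, 5. Constant 5.
Stream B: 7, 14, 28. Geometric, ×2 each step.
The 7th slot belongs to stream A; its 4th term is 5.

5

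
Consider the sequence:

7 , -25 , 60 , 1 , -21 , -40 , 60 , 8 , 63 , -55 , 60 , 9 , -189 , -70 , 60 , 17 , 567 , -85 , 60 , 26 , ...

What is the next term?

-1701

Read the sequence 4 terms at a time; column i is its own pattern.
Subsequence A is 7, -21, 63, -189, 567, which is a geometric progression (common ratio -3).
Subsequence B is -25, -40, -55, -70, -85, which is subtracting 15 each time.
Subsequence C is 60, 60, 60, 60, 60, which is the constant sequence 60.
Subsequence D is 1, 8, 9, 17, 26, which is each term equals the sum of the previous two.
Term 21 comes from subsequence A (its 6th entry): -1701.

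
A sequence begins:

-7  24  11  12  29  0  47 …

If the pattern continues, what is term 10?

-24

The terms cycle through 2 interleaved subsequences.
Subsequence A: -7, 11, 29, 47. Arithmetic, step +18.
Subsequence B: 24, 12, 0. Arithmetic, step −12.
Term 10 comes from subsequence B (its 5th entry): -24.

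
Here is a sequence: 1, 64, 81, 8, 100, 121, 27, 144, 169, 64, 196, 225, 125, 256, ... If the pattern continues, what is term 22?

512

Reading positions in blocks of 3 reveals the pattern ABB — 2 tracks woven together.
Stream A = 1, 8, 27, 64, 125: consecutive cubes n³ from n = 1.
Stream B = 64, 81, 100, 121, 144, 169, 196, 225, 256: perfect squares starting at 8².
Term 22 comes from stream A (its 8th entry): 512.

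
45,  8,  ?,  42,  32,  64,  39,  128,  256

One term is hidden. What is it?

16

Positions follow the repeating pattern ABB; grouping by letter gives 2 tracks.
Subsequence A = 45, 42, 39: arithmetic, step −3.
Subsequence B = 8, ?, 32, 64, 128, 256: powers of 2.
So the missing entry in subsequence B is 16.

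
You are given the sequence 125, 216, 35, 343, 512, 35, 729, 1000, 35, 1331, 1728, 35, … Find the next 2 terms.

2197, 2744

Positions follow the repeating pattern AAB; grouping by letter gives 2 tracks.
Stream A: 125, 216, 343, 512, 729, 1000, 1331, 1728. The cubes 5³, 6³, 7³, ….
Stream B: 35, 35, 35, 35. The constant sequence 35.
Term 13 comes from stream A (its 9th entry): 2197.
The 14th slot belongs to stream A; its 10th term is 2744.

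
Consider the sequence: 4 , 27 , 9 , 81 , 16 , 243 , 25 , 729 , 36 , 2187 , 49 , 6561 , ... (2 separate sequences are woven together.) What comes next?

Split by position mod 2 into 2 tracks.
Track A: 4, 9, 16, 25, 36, 49. Consecutive squares n² from n = 2.
Track B: 27, 81, 243, 729, 2187, 6561. Powers 3^3, 3^4, 3^5, ….
Term 13 comes from track A (its 7th entry): 64.

64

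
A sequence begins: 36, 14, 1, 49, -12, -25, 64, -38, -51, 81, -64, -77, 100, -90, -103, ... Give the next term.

Reading positions in blocks of 3 reveals the pattern ABB — 2 tracks woven together.
Subsequence A: 36, 49, 64, 81, 100 (perfect squares starting at 6²).
Subsequence B: 14, 1, -12, -25, -38, -51, -64, -77, -90, -103 (arithmetic with common difference −13).
Term 16 comes from subsequence A (its 6th entry): 121.

121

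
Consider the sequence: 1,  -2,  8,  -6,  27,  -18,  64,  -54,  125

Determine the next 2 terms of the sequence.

Taking every 2nd term gives 2 separate tracks.
Subsequence A: 1, 8, 27, 64, 125 — the cubes 1³, 2³, 3³, ….
Subsequence B: -2, -6, -18, -54 — a geometric progression (common ratio 3).
Term 10 comes from subsequence B (its 5th entry): -162.
Position 11 → subsequence A, term 6 = 216.

-162, 216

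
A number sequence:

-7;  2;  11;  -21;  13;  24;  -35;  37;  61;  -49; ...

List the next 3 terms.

Positions follow the repeating pattern ABB; grouping by letter gives 2 tracks.
Track A is -7, -21, -35, -49, which is arithmetic, step −14.
Track B is 2, 11, 13, 24, 37, 61, which is a Fibonacci-like recurrence a_n = a_{n-1} + a_{n-2}.
The 11th slot belongs to track B; its 7th term is 98.
Position 12 → track B, term 8 = 159.
Position 13 → track A, term 5 = -63.

98, 159, -63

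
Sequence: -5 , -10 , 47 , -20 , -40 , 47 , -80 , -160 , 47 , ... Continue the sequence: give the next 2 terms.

Reading positions in blocks of 3 reveals the pattern AAB — 2 tracks woven together.
Track A: -5, -10, -20, -40, -80, -160. Multiplying by 2 each time.
Track B: 47, 47, 47. Constant 47.
Term 10 comes from track A (its 7th entry): -320.
Term 11 comes from track A (its 8th entry): -640.

-320, -640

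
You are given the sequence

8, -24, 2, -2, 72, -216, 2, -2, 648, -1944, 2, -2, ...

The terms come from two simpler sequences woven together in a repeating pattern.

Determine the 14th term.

-17496

Reading positions in blocks of 4 reveals the pattern AABB — 2 tracks woven together.
Stream A: 8, -24, 72, -216, 648, -1944. A geometric progression (common ratio -3).
Stream B: 2, -2, 2, -2, 2, -2. Alternating ±2.
The 14th slot belongs to stream A; its 8th term is -17496.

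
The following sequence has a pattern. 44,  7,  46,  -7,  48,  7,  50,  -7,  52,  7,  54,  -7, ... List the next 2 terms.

56, 7

Odd-indexed and even-indexed terms follow separate rules.
Stream A is 44, 46, 48, 50, 52, 54, which is adding 2 each time.
Stream B is 7, -7, 7, -7, 7, -7, which is oscillating between 7 and -7.
Position 13 falls in stream A as its term 7, giving 56.
Term 14 comes from stream B (its 7th entry): 7.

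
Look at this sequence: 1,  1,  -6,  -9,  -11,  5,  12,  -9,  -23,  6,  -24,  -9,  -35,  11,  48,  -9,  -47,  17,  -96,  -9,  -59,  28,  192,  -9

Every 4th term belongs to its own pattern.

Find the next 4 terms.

-71, 45, -384, -9

Split by position mod 4 into 4 tracks.
Track A: 1, -11, -23, -35, -47, -59 — linear: a_n = 13 − 12·n.
Track B: 1, 5, 6, 11, 17, 28 — each term equals the sum of the previous two.
Track C: -6, 12, -24, 48, -96, 192 — geometric with ratio -2.
Track D: -9, -9, -9, -9, -9, -9 — the constant sequence -9.
Position 25 falls in track A as its term 7, giving -71.
Position 26 → track B, term 7 = 45.
Position 27 → track C, term 7 = -384.
Position 28 falls in track D as its term 7, giving -9.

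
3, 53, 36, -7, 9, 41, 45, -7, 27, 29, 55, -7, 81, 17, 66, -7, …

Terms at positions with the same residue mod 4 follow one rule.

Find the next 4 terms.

The terms cycle through 4 interleaved subsequences.
Subsequence A: 3, 9, 27, 81 — successive powers of 3.
Subsequence B: 53, 41, 29, 17 — arithmetic, step −12.
Subsequence C: 36, 45, 55, 66 — triangular numbers starting at T_8.
Subsequence D: -7, -7, -7, -7 — the constant sequence -7.
Position 17 falls in subsequence A as its term 5, giving 243.
Position 18 → subsequence B, term 5 = 5.
Position 19 → subsequence C, term 5 = 78.
Position 20 falls in subsequence D as its term 5, giving -7.

243, 5, 78, -7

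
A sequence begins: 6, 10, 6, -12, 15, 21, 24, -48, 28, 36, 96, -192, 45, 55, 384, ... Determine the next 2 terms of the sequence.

The slot pattern repeats as AABB (period 4), so there are 2 interleaved tracks.
Subsequence A: 6, 10, 15, 21, 28, 36, 45, 55. Triangular numbers n(n+1)/2 for n = 3, 4, ….
Subsequence B: 6, -12, 24, -48, 96, -192, 384. Multiplying by -2 each time.
Term 16 comes from subsequence B (its 8th entry): -768.
Term 17 comes from subsequence A (its 9th entry): 66.

-768, 66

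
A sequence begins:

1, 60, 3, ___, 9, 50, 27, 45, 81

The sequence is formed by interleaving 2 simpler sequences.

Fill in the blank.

55

Split by position mod 2 into 2 tracks.
Stream A: 1, 3, 9, 27, 81 — a geometric progression (common ratio 3).
Stream B: 60, ?, 50, 45 — subtracting 5 each time.
Filling stream B at index 2 by its rule yields 55.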